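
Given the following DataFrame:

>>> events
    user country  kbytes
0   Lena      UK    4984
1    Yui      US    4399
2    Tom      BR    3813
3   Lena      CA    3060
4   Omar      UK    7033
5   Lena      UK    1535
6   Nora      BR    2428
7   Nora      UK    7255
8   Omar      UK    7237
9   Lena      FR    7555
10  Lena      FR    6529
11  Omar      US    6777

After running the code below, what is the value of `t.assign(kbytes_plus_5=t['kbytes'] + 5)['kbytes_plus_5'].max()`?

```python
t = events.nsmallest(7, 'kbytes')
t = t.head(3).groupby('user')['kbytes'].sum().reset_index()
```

4600

take 7 rows with smallest kbytes:
    user country  kbytes
5   Lena      UK    1535
6   Nora      BR    2428
3   Lena      CA    3060
2    Tom      BR    3813
1    Yui      US    4399
0   Lena      UK    4984
10  Lena      FR    6529
take first 3 rows:
   user country  kbytes
5  Lena      UK    1535
6  Nora      BR    2428
3  Lena      CA    3060
group by user, sum of kbytes:
user
Lena    4595
Nora    2428
Name: kbytes, dtype: int64
reset_index():
   user  kbytes
0  Lena    4595
1  Nora    2428
add column kbytes_plus_5 = t['kbytes'] + 5:
   user  kbytes  kbytes_plus_5
0  Lena    4595           4600
1  Nora    2428           2433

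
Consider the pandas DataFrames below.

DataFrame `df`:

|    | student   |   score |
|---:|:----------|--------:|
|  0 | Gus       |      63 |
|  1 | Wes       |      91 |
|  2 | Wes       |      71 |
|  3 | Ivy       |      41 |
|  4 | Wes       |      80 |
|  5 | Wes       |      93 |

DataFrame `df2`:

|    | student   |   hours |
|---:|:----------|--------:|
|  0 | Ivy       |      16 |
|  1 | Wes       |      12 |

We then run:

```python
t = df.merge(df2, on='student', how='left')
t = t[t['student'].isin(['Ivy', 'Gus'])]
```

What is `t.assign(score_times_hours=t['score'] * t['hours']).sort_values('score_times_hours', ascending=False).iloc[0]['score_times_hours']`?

656.0

merge on 'student' (how='left') → 6 rows:
  student  score  hours
0     Gus     63    NaN
1     Wes     91   12.0
2     Wes     71   12.0
3     Ivy     41   16.0
4     Wes     80   12.0
5     Wes     93   12.0
filter rows where student in ['Ivy', 'Gus']:
  student  score  hours
0     Gus     63    NaN
3     Ivy     41   16.0
add column score_times_hours = t['score'] * t['hours']:
  student  score  hours  score_times_hours
0     Gus     63    NaN                NaN
3     Ivy     41   16.0              656.0
sort by score_times_hours descending:
  student  score  hours  score_times_hours
3     Ivy     41   16.0              656.0
0     Gus     63    NaN                NaN
Hence 656.0.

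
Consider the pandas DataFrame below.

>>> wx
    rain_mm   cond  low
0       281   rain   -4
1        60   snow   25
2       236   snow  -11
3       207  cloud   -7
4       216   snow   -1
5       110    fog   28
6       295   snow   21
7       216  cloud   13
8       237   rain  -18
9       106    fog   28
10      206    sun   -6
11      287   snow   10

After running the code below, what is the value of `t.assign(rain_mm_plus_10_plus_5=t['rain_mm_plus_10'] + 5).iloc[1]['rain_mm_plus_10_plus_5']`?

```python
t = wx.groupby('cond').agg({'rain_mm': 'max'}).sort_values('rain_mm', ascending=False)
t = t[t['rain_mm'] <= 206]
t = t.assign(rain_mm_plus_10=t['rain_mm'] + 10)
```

group by cond, max of rain_mm:
       rain_mm
cond          
cloud      216
fog        110
rain       281
snow       295
sun        206
sort by rain_mm descending:
       rain_mm
cond          
snow       295
rain       281
cloud      216
sun        206
fog        110
filter rows where rain_mm <= 206:
      rain_mm
cond         
sun       206
fog       110
add column rain_mm_plus_10 = t['rain_mm'] + 10:
      rain_mm  rain_mm_plus_10
cond                          
sun       206              216
fog       110              120
add column rain_mm_plus_10_plus_5 = t['rain_mm_plus_10'] + 5:
      rain_mm  rain_mm_plus_10  rain_mm_plus_10_plus_5
cond                                                  
sun       206              216                     221
fog       110              120                     125
Hence 125.

125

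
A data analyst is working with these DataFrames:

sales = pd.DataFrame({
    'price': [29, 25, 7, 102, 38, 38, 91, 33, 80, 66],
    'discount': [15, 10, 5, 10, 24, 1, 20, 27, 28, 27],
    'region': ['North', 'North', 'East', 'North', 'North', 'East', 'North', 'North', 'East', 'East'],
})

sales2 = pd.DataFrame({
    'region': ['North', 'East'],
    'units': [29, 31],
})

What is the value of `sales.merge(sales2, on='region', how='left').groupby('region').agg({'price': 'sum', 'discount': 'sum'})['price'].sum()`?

merge on 'region' (how='left') → 10 rows:
   price  discount region  units
0     29        15  North     29
1     25        10  North     29
2      7         5   East     31
3    102        10  North     29
4     38        24  North     29
5     38         1   East     31
6     91        20  North     29
7     33        27  North     29
8     80        28   East     31
9     66        27   East     31
group by region: sum(price), sum(discount):
        price  discount
region                 
East      191        61
North     318       106

509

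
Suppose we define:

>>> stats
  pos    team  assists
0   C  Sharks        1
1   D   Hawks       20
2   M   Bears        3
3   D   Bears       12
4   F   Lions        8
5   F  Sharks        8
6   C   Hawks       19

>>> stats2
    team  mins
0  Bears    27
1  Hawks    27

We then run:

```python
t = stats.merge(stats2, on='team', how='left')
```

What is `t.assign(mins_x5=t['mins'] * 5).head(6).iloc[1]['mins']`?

merge on 'team' (how='left') → 7 rows:
  pos    team  assists  mins
0   C  Sharks        1   NaN
1   D   Hawks       20  27.0
2   M   Bears        3  27.0
3   D   Bears       12  27.0
4   F   Lions        8   NaN
5   F  Sharks        8   NaN
6   C   Hawks       19  27.0
add column mins_x5 = t['mins'] * 5:
  pos    team  assists  mins  mins_x5
0   C  Sharks        1   NaN      NaN
1   D   Hawks       20  27.0    135.0
2   M   Bears        3  27.0    135.0
3   D   Bears       12  27.0    135.0
4   F   Lions        8   NaN      NaN
5   F  Sharks        8   NaN      NaN
6   C   Hawks       19  27.0    135.0
take first 6 rows:
  pos    team  assists  mins  mins_x5
0   C  Sharks        1   NaN      NaN
1   D   Hawks       20  27.0    135.0
2   M   Bears        3  27.0    135.0
3   D   Bears       12  27.0    135.0
4   F   Lions        8   NaN      NaN
5   F  Sharks        8   NaN      NaN
So iloc[1]['mins'] = 27.0.

27.0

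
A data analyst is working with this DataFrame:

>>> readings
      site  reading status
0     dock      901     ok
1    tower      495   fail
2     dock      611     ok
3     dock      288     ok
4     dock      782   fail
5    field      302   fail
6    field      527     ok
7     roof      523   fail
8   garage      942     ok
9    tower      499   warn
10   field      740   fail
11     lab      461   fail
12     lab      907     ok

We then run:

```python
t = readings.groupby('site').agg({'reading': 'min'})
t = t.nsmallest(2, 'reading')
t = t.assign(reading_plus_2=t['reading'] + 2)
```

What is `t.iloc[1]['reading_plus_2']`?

group by site, min of reading:
        reading
site           
dock        288
field       302
garage      942
lab         461
roof        523
tower       495
take 2 rows with smallest reading:
       reading
site          
dock       288
field      302
add column reading_plus_2 = t['reading'] + 2:
       reading  reading_plus_2
site                          
dock       288             290
field      302             304

304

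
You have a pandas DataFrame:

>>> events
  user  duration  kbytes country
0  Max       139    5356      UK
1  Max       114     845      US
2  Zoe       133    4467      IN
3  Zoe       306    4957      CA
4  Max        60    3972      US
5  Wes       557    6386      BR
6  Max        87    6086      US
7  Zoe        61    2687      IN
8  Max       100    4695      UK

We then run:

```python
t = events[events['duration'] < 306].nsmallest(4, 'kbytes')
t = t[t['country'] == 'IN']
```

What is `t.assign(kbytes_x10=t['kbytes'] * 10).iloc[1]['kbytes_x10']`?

filter rows where duration < 306:
  user  duration  kbytes country
0  Max       139    5356      UK
1  Max       114     845      US
2  Zoe       133    4467      IN
4  Max        60    3972      US
6  Max        87    6086      US
7  Zoe        61    2687      IN
8  Max       100    4695      UK
take 4 rows with smallest kbytes:
  user  duration  kbytes country
1  Max       114     845      US
7  Zoe        61    2687      IN
4  Max        60    3972      US
2  Zoe       133    4467      IN
filter rows where country == 'IN':
  user  duration  kbytes country
7  Zoe        61    2687      IN
2  Zoe       133    4467      IN
add column kbytes_x10 = t['kbytes'] * 10:
  user  duration  kbytes country  kbytes_x10
7  Zoe        61    2687      IN       26870
2  Zoe       133    4467      IN       44670
Reading off the value at position 1, column 'kbytes_x10', we get 44670.

44670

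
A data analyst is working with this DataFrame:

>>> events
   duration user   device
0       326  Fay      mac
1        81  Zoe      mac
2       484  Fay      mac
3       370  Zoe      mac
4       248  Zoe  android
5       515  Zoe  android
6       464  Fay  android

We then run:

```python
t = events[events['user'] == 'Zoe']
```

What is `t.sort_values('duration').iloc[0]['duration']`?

81

filter rows where user == 'Zoe':
   duration user   device
1        81  Zoe      mac
3       370  Zoe      mac
4       248  Zoe  android
5       515  Zoe  android
sort by duration:
   duration user   device
1        81  Zoe      mac
4       248  Zoe  android
3       370  Zoe      mac
5       515  Zoe  android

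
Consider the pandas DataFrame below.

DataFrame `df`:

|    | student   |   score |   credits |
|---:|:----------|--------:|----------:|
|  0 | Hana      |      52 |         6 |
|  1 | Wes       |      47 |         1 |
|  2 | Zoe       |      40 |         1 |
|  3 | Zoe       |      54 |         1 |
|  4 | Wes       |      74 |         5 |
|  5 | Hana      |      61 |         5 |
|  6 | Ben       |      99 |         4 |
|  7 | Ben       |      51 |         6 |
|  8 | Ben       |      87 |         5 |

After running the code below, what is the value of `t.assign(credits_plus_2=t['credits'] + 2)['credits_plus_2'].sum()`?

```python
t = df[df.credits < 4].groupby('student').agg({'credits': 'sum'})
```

filter rows where credits < 4:
  student  score  credits
1     Wes     47        1
2     Zoe     40        1
3     Zoe     54        1
group by student, sum of credits:
         credits
student         
Wes            1
Zoe            2
add column credits_plus_2 = t['credits'] + 2:
         credits  credits_plus_2
student                         
Wes            1               3
Zoe            2               4
Hence 7.

7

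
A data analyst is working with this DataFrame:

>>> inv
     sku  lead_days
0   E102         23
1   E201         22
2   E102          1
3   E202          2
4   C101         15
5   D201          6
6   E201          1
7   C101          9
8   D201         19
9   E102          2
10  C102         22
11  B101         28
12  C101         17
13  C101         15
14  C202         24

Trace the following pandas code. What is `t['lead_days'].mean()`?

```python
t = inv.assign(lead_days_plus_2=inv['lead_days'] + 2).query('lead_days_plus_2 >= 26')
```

26.0

add column lead_days_plus_2 = inv['lead_days'] + 2:
     sku  lead_days  lead_days_plus_2
0   E102         23                25
1   E201         22                24
2   E102          1                 3
3   E202          2                 4
4   C101         15                17
5   D201          6                 8
6   E201          1                 3
7   C101          9                11
8   D201         19                21
9   E102          2                 4
10  C102         22                24
11  B101         28                30
12  C101         17                19
13  C101         15                17
14  C202         24                26
filter rows where lead_days_plus_2 >= 26:
     sku  lead_days  lead_days_plus_2
11  B101         28                30
14  C202         24                26
mean of column 'lead_days' → 26.0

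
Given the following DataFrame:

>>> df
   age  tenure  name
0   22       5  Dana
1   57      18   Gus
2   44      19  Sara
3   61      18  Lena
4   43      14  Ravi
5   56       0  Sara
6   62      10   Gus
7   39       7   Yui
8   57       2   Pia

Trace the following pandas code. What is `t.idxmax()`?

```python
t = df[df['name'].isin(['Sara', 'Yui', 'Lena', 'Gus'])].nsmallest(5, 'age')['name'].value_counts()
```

filter rows where name in ['Sara', 'Yui', 'Lena', 'Gus']:
   age  tenure  name
1   57      18   Gus
2   44      19  Sara
3   61      18  Lena
5   56       0  Sara
6   62      10   Gus
7   39       7   Yui
take 5 rows with smallest age:
   age  tenure  name
7   39       7   Yui
2   44      19  Sara
5   56       0  Sara
1   57      18   Gus
3   61      18  Lena
value_counts of name:
name
Sara    2
Yui     1
Gus     1
Lena    1
Name: count, dtype: int64
So idxmax() = Sara.

Sara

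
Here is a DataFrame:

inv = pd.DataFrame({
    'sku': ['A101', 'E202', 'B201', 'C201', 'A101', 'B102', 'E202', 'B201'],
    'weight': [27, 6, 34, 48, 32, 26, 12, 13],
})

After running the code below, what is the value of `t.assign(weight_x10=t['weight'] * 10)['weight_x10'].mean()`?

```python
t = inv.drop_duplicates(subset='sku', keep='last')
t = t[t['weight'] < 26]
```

drop duplicate sku (keep=last):
    sku  weight
3  C201      48
4  A101      32
5  B102      26
6  E202      12
7  B201      13
filter rows where weight < 26:
    sku  weight
6  E202      12
7  B201      13
add column weight_x10 = t['weight'] * 10:
    sku  weight  weight_x10
6  E202      12         120
7  B201      13         130
Then the mean of column 'weight_x10': 125.0

125.0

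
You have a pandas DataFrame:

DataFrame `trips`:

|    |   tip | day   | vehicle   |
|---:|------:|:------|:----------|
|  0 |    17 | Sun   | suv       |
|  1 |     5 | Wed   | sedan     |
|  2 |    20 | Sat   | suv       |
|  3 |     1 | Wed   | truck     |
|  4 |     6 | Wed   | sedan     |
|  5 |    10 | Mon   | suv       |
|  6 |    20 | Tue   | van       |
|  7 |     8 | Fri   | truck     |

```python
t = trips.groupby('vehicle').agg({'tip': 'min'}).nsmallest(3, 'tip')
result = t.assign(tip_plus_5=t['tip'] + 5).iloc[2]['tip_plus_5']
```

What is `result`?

15

group by vehicle, min of tip:
         tip
vehicle     
sedan      5
suv       10
truck      1
van       20
take 3 rows with smallest tip:
         tip
vehicle     
truck      1
sedan      5
suv       10
add column tip_plus_5 = t['tip'] + 5:
         tip  tip_plus_5
vehicle                 
truck      1           6
sedan      5          10
suv       10          15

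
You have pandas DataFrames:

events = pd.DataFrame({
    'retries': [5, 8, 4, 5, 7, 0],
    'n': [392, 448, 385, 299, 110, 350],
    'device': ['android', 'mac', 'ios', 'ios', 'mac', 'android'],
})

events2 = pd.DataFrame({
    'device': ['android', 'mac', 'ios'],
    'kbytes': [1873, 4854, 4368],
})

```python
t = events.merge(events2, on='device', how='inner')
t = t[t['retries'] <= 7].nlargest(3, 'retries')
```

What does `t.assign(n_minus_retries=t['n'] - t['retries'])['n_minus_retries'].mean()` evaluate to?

merge on 'device' (how='inner') → 6 rows:
   retries    n   device  kbytes
0        5  392  android    1873
1        8  448      mac    4854
2        4  385      ios    4368
3        5  299      ios    4368
4        7  110      mac    4854
5        0  350  android    1873
filter rows where retries <= 7:
   retries    n   device  kbytes
0        5  392  android    1873
2        4  385      ios    4368
3        5  299      ios    4368
4        7  110      mac    4854
5        0  350  android    1873
take 3 rows with largest retries:
   retries    n   device  kbytes
4        7  110      mac    4854
0        5  392  android    1873
3        5  299      ios    4368
add column n_minus_retries = t['n'] - t['retries']:
   retries    n   device  kbytes  n_minus_retries
4        7  110      mac    4854              103
0        5  392  android    1873              387
3        5  299      ios    4368              294
Finally, mean of column 'n_minus_retries' = 261.333333333.

261.333333333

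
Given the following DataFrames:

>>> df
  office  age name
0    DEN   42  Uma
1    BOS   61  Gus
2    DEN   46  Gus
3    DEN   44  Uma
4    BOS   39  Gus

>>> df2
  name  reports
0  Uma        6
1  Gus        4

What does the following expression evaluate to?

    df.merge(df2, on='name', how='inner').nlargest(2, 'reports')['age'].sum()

86

merge on 'name' (how='inner') → 5 rows:
  office  age name  reports
0    DEN   42  Uma        6
1    BOS   61  Gus        4
2    DEN   46  Gus        4
3    DEN   44  Uma        6
4    BOS   39  Gus        4
take 2 rows with largest reports:
  office  age name  reports
0    DEN   42  Uma        6
3    DEN   44  Uma        6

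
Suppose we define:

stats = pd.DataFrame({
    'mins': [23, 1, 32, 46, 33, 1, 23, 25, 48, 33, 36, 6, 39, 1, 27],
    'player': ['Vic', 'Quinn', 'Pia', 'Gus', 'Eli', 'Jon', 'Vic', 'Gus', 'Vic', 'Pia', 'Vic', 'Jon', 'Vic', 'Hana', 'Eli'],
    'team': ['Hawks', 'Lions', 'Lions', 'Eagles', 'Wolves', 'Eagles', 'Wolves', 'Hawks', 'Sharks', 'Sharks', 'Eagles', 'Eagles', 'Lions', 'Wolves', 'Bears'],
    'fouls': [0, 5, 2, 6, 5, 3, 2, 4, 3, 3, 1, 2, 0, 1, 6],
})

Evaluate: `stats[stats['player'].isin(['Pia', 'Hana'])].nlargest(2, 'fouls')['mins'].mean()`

32.5

filter rows where player in ['Pia', 'Hana']:
    mins player    team  fouls
2     32    Pia   Lions      2
9     33    Pia  Sharks      3
13     1   Hana  Wolves      1
take 2 rows with largest fouls:
   mins player    team  fouls
9    33    Pia  Sharks      3
2    32    Pia   Lions      2
Finally, mean of column 'mins' = 32.5.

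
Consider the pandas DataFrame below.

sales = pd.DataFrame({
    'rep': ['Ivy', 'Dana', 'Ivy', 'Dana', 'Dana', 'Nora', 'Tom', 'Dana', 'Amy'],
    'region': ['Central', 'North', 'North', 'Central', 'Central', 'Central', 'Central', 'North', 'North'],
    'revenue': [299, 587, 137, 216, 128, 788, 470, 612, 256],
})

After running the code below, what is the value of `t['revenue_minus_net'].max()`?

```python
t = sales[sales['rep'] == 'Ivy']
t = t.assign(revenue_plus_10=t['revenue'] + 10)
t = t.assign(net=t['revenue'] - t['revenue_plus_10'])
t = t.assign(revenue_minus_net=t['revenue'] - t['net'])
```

309

filter rows where rep == 'Ivy':
   rep   region  revenue
0  Ivy  Central      299
2  Ivy    North      137
add column revenue_plus_10 = t['revenue'] + 10:
   rep   region  revenue  revenue_plus_10
0  Ivy  Central      299              309
2  Ivy    North      137              147
add column net = t['revenue'] - t['revenue_plus_10']:
   rep   region  revenue  revenue_plus_10  net
0  Ivy  Central      299              309  -10
2  Ivy    North      137              147  -10
add column revenue_minus_net = t['revenue'] - t['net']:
   rep   region  revenue  revenue_plus_10  net  revenue_minus_net
0  Ivy  Central      299              309  -10                309
2  Ivy    North      137              147  -10                147
Hence 309.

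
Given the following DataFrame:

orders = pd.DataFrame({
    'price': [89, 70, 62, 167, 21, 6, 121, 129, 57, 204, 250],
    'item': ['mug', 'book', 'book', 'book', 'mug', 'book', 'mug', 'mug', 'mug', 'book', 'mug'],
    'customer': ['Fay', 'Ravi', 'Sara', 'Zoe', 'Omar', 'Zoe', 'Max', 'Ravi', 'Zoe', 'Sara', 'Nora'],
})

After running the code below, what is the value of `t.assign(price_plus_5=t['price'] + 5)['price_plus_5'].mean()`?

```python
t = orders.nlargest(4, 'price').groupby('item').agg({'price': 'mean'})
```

192.5

take 4 rows with largest price:
    price  item customer
10    250   mug     Nora
9     204  book     Sara
3     167  book      Zoe
7     129   mug     Ravi
group by item, mean of price:
      price
item       
book  185.5
mug   189.5
add column price_plus_5 = t['price'] + 5:
      price  price_plus_5
item                     
book  185.5         190.5
mug   189.5         194.5
Hence 192.5.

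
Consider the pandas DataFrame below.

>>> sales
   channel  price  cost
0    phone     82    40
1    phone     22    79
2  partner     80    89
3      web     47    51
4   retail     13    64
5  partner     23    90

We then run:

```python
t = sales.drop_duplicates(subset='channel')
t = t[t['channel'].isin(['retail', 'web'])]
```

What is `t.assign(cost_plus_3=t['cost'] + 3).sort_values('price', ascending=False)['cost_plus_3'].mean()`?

drop duplicate channel (keep=first):
   channel  price  cost
0    phone     82    40
2  partner     80    89
3      web     47    51
4   retail     13    64
filter rows where channel in ['retail', 'web']:
  channel  price  cost
3     web     47    51
4  retail     13    64
add column cost_plus_3 = t['cost'] + 3:
  channel  price  cost  cost_plus_3
3     web     47    51           54
4  retail     13    64           67
sort by price descending:
  channel  price  cost  cost_plus_3
3     web     47    51           54
4  retail     13    64           67
Taking the mean of column 'cost_plus_3' gives 60.5.

60.5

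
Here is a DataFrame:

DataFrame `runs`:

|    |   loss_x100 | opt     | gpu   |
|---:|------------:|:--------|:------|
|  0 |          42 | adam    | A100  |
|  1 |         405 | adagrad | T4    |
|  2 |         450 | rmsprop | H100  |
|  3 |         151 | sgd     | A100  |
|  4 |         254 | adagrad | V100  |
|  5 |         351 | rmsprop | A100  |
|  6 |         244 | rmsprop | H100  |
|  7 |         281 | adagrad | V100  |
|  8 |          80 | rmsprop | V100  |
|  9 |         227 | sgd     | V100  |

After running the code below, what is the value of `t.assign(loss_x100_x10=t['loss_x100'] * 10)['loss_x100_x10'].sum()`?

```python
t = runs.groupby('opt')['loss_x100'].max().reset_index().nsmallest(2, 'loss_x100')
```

2690

group by opt, max of loss_x100:
opt
adagrad    405
adam        42
rmsprop    450
sgd        227
Name: loss_x100, dtype: int64
reset_index():
       opt  loss_x100
0  adagrad        405
1     adam         42
2  rmsprop        450
3      sgd        227
take 2 rows with smallest loss_x100:
    opt  loss_x100
1  adam         42
3   sgd        227
add column loss_x100_x10 = t['loss_x100'] * 10:
    opt  loss_x100  loss_x100_x10
1  adam         42            420
3   sgd        227           2270
So sum() = 2690.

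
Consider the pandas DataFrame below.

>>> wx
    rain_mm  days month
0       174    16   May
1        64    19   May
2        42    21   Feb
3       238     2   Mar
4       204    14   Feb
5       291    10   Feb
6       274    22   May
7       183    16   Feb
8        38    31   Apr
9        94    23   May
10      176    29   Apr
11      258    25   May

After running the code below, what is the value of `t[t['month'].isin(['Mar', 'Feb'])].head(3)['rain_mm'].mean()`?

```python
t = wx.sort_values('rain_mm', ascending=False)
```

244.333333333

sort by rain_mm descending:
    rain_mm  days month
5       291    10   Feb
6       274    22   May
11      258    25   May
3       238     2   Mar
4       204    14   Feb
7       183    16   Feb
10      176    29   Apr
0       174    16   May
9        94    23   May
1        64    19   May
2        42    21   Feb
8        38    31   Apr
filter rows where month in ['Mar', 'Feb']:
   rain_mm  days month
5      291    10   Feb
3      238     2   Mar
4      204    14   Feb
7      183    16   Feb
2       42    21   Feb
take first 3 rows:
   rain_mm  days month
5      291    10   Feb
3      238     2   Mar
4      204    14   Feb
So mean() = 244.333333333.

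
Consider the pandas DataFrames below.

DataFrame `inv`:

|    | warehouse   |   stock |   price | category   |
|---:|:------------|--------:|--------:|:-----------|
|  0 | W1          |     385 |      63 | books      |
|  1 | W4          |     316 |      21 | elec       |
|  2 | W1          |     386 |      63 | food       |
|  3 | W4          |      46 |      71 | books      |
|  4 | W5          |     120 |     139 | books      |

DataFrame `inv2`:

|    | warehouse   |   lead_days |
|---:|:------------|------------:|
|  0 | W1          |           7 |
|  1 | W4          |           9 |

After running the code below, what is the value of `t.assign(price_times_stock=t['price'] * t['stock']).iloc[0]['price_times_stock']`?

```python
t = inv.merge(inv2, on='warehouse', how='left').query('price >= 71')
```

merge on 'warehouse' (how='left') → 5 rows:
  warehouse  stock  price category  lead_days
0        W1    385     63    books        7.0
1        W4    316     21     elec        9.0
2        W1    386     63     food        7.0
3        W4     46     71    books        9.0
4        W5    120    139    books        NaN
filter rows where price >= 71:
  warehouse  stock  price category  lead_days
3        W4     46     71    books        9.0
4        W5    120    139    books        NaN
add column price_times_stock = t['price'] * t['stock']:
  warehouse  stock  price category  lead_days  price_times_stock
3        W4     46     71    books        9.0               3266
4        W5    120    139    books        NaN              16680
Then the value at position 0, column 'price_times_stock': 3266

3266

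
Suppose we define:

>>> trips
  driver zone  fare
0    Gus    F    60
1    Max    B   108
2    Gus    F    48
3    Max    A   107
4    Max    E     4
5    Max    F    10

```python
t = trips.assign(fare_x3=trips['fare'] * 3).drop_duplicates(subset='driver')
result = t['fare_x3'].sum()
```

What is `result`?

add column fare_x3 = trips['fare'] * 3:
  driver zone  fare  fare_x3
0    Gus    F    60      180
1    Max    B   108      324
2    Gus    F    48      144
3    Max    A   107      321
4    Max    E     4       12
5    Max    F    10       30
drop duplicate driver (keep=first):
  driver zone  fare  fare_x3
0    Gus    F    60      180
1    Max    B   108      324
Taking the sum of column 'fare_x3' gives 504.

504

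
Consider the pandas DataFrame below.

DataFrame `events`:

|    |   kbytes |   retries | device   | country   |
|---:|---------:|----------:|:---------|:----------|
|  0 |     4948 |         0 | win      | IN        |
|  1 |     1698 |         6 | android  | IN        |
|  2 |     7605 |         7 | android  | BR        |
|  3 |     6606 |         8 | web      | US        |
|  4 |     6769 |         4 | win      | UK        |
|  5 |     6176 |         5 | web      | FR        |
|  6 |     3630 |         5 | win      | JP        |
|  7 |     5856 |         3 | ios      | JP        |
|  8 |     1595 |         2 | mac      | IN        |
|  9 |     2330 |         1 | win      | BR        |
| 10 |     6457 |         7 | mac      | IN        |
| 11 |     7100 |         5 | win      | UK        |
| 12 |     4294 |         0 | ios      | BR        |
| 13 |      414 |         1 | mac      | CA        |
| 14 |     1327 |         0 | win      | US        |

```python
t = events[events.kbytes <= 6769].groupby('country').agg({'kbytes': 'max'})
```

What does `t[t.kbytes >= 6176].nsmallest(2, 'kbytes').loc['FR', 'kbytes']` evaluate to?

6176

filter rows where kbytes <= 6769:
    kbytes  retries   device country
0     4948        0      win      IN
1     1698        6  android      IN
3     6606        8      web      US
4     6769        4      win      UK
5     6176        5      web      FR
6     3630        5      win      JP
7     5856        3      ios      JP
8     1595        2      mac      IN
9     2330        1      win      BR
10    6457        7      mac      IN
12    4294        0      ios      BR
13     414        1      mac      CA
14    1327        0      win      US
group by country, max of kbytes:
         kbytes
country        
BR         4294
CA          414
FR         6176
IN         6457
JP         5856
UK         6769
US         6606
filter rows where kbytes >= 6176:
         kbytes
country        
FR         6176
IN         6457
UK         6769
US         6606
take 2 rows with smallest kbytes:
         kbytes
country        
FR         6176
IN         6457
Reading off the value at row 'FR', column 'kbytes', we get 6176.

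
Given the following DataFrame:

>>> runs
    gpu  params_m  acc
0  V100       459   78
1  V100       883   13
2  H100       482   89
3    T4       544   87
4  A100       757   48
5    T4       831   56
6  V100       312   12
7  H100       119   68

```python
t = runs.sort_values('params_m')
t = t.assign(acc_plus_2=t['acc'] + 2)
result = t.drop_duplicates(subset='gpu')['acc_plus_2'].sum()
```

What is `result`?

223

sort by params_m:
    gpu  params_m  acc
7  H100       119   68
6  V100       312   12
0  V100       459   78
2  H100       482   89
3    T4       544   87
4  A100       757   48
5    T4       831   56
1  V100       883   13
add column acc_plus_2 = t['acc'] + 2:
    gpu  params_m  acc  acc_plus_2
7  H100       119   68          70
6  V100       312   12          14
0  V100       459   78          80
2  H100       482   89          91
3    T4       544   87          89
4  A100       757   48          50
5    T4       831   56          58
1  V100       883   13          15
drop duplicate gpu (keep=first):
    gpu  params_m  acc  acc_plus_2
7  H100       119   68          70
6  V100       312   12          14
3    T4       544   87          89
4  A100       757   48          50
sum of column 'acc_plus_2' → 223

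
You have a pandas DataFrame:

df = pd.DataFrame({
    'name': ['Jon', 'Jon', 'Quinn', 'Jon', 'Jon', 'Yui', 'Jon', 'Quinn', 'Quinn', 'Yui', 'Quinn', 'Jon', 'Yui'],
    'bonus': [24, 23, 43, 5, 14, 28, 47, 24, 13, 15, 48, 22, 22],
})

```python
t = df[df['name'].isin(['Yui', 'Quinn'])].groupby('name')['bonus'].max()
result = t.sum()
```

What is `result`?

76

filter rows where name in ['Yui', 'Quinn']:
     name  bonus
2   Quinn     43
5     Yui     28
7   Quinn     24
8   Quinn     13
9     Yui     15
10  Quinn     48
12    Yui     22
group by name, max of bonus:
name
Quinn    48
Yui      28
Name: bonus, dtype: int64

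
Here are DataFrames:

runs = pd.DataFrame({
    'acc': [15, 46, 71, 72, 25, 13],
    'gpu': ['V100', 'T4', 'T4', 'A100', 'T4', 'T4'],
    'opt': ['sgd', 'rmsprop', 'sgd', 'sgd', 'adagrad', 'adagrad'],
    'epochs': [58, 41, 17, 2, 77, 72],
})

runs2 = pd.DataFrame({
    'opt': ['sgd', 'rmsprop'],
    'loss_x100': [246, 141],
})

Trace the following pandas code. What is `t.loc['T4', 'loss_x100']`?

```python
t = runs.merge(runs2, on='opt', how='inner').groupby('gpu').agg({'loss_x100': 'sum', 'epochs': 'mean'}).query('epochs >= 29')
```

merge on 'opt' (how='inner') → 4 rows:
   acc   gpu      opt  epochs  loss_x100
0   15  V100      sgd      58        246
1   46    T4  rmsprop      41        141
2   71    T4      sgd      17        246
3   72  A100      sgd       2        246
group by gpu: sum(loss_x100), mean(epochs):
      loss_x100  epochs
gpu                    
A100        246     2.0
T4          387    29.0
V100        246    58.0
filter rows where epochs >= 29:
      loss_x100  epochs
gpu                    
T4          387    29.0
V100        246    58.0
So loc['T4', 'loss_x100'] = 387.

387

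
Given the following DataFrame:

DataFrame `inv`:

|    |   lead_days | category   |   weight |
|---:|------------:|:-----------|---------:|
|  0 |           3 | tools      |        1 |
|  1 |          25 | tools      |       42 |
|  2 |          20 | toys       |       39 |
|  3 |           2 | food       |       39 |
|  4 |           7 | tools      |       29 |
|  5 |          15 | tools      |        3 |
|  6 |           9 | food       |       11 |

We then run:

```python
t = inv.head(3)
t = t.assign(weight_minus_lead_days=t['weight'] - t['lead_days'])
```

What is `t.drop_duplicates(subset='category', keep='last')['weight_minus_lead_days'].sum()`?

36

take first 3 rows:
   lead_days category  weight
0          3    tools       1
1         25    tools      42
2         20     toys      39
add column weight_minus_lead_days = t['weight'] - t['lead_days']:
   lead_days category  weight  weight_minus_lead_days
0          3    tools       1                      -2
1         25    tools      42                      17
2         20     toys      39                      19
drop duplicate category (keep=last):
   lead_days category  weight  weight_minus_lead_days
1         25    tools      42                      17
2         20     toys      39                      19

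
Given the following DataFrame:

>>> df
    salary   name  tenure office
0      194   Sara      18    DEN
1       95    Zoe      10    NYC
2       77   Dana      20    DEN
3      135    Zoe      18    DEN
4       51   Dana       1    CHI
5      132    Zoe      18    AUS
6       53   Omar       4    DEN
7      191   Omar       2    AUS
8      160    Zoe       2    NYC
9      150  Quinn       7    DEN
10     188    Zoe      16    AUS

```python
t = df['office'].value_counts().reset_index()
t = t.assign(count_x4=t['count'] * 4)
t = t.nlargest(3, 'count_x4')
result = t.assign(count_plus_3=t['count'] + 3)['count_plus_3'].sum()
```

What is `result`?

19

value_counts of office:
office
DEN    5
AUS    3
NYC    2
CHI    1
Name: count, dtype: int64
reset_index():
  office  count
0    DEN      5
1    AUS      3
2    NYC      2
3    CHI      1
add column count_x4 = t['count'] * 4:
  office  count  count_x4
0    DEN      5        20
1    AUS      3        12
2    NYC      2         8
3    CHI      1         4
take 3 rows with largest count_x4:
  office  count  count_x4
0    DEN      5        20
1    AUS      3        12
2    NYC      2         8
add column count_plus_3 = t['count'] + 3:
  office  count  count_x4  count_plus_3
0    DEN      5        20             8
1    AUS      3        12             6
2    NYC      2         8             5
Taking the sum of column 'count_plus_3' gives 19.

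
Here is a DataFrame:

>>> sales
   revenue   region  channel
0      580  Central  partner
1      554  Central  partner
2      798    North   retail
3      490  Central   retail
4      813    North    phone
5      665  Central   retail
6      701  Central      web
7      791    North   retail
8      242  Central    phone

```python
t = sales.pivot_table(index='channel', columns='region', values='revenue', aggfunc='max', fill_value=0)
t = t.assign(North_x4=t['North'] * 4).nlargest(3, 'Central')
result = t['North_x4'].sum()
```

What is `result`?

pivot: rows=channel, cols=region, max(revenue):
region   Central  North
channel                
partner      580      0
phone        242    813
retail       665    798
web          701      0
add column North_x4 = t['North'] * 4:
region   Central  North  North_x4
channel                          
partner      580      0         0
phone        242    813      3252
retail       665    798      3192
web          701      0         0
take 3 rows with largest Central:
region   Central  North  North_x4
channel                          
web          701      0         0
retail       665    798      3192
partner      580      0         0

3192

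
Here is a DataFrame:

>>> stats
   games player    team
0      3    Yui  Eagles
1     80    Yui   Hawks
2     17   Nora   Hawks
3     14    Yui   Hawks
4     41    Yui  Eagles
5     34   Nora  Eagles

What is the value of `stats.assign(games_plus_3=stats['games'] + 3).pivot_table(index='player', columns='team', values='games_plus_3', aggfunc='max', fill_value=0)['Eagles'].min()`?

37

add column games_plus_3 = stats['games'] + 3:
   games player    team  games_plus_3
0      3    Yui  Eagles             6
1     80    Yui   Hawks            83
2     17   Nora   Hawks            20
3     14    Yui   Hawks            17
4     41    Yui  Eagles            44
5     34   Nora  Eagles            37
pivot: rows=player, cols=team, max(games_plus_3):
team    Eagles  Hawks
player               
Nora        37     20
Yui         44     83
Hence 37.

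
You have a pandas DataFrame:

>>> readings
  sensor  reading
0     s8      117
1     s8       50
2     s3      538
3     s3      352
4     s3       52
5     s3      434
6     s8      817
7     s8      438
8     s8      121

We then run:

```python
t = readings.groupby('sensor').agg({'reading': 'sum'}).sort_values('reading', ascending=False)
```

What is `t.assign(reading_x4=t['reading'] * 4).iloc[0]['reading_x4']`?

6172

group by sensor, sum of reading:
        reading
sensor         
s3         1376
s8         1543
sort by reading descending:
        reading
sensor         
s8         1543
s3         1376
add column reading_x4 = t['reading'] * 4:
        reading  reading_x4
sensor                     
s8         1543        6172
s3         1376        5504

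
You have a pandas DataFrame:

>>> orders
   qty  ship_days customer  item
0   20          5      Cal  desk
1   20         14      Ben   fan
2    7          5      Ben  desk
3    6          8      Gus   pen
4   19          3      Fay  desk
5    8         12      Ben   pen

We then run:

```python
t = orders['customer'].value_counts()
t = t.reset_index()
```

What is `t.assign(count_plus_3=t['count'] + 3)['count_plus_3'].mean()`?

value_counts of customer:
customer
Ben    3
Cal    1
Gus    1
Fay    1
Name: count, dtype: int64
reset_index():
  customer  count
0      Ben      3
1      Cal      1
2      Gus      1
3      Fay      1
add column count_plus_3 = t['count'] + 3:
  customer  count  count_plus_3
0      Ben      3             6
1      Cal      1             4
2      Gus      1             4
3      Fay      1             4

4.5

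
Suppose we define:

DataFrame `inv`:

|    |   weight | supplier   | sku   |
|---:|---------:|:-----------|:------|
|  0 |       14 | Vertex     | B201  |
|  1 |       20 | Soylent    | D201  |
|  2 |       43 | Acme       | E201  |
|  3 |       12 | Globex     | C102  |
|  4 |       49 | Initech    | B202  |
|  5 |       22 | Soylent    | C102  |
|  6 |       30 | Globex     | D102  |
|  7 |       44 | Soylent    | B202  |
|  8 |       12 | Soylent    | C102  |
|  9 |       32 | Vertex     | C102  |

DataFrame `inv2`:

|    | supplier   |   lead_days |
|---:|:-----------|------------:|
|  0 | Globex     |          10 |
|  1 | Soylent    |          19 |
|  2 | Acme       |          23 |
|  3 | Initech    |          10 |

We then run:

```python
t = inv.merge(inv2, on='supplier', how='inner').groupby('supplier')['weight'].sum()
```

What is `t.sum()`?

merge on 'supplier' (how='inner') → 8 rows:
   weight supplier   sku  lead_days
0      20  Soylent  D201         19
1      43     Acme  E201         23
2      12   Globex  C102         10
3      49  Initech  B202         10
4      22  Soylent  C102         19
5      30   Globex  D102         10
6      44  Soylent  B202         19
7      12  Soylent  C102         19
group by supplier, sum of weight:
supplier
Acme       43
Globex     42
Initech    49
Soylent    98
Name: weight, dtype: int64
Finally, sum of the resulting series = 232.

232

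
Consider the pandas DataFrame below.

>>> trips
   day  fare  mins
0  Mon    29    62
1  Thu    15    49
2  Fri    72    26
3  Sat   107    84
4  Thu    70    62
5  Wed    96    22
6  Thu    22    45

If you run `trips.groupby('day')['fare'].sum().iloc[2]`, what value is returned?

group by day, sum of fare:
day
Fri     72
Mon     29
Sat    107
Thu    107
Wed     96
Name: fare, dtype: int64
Finally, value at position 2 = 107.

107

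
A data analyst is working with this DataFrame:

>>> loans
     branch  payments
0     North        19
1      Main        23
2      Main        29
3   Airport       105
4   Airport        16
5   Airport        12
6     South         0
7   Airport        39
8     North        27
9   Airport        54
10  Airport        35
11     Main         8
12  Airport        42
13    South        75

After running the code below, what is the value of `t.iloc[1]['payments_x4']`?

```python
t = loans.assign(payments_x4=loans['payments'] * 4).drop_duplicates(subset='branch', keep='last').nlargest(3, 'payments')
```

168

add column payments_x4 = loans['payments'] * 4:
     branch  payments  payments_x4
0     North        19           76
1      Main        23           92
2      Main        29          116
3   Airport       105          420
4   Airport        16           64
5   Airport        12           48
6     South         0            0
7   Airport        39          156
8     North        27          108
9   Airport        54          216
10  Airport        35          140
11     Main         8           32
12  Airport        42          168
13    South        75          300
drop duplicate branch (keep=last):
     branch  payments  payments_x4
8     North        27          108
11     Main         8           32
12  Airport        42          168
13    South        75          300
take 3 rows with largest payments:
     branch  payments  payments_x4
13    South        75          300
12  Airport        42          168
8     North        27          108
value at position 1, column 'payments_x4' → 168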